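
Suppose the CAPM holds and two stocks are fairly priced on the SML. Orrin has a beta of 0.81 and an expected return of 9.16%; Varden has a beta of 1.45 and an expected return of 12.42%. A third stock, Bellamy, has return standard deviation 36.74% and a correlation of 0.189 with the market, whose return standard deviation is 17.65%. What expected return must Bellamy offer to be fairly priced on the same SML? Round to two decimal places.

7.04%

MRP = (12.42% − 9.16%) / (1.45 − 0.81) = 5.0938%
R_f = 9.16% − 0.81 × 5.0938% = 5.0340%
β_Bellamy = ρ·σ_i/σ_m = 0.189 × 36.74 / 17.65 = 0.3934
E(R_Bellamy) = R_f + β × MRP = 5.0340% + 0.3934 × 5.0938% = 7.04%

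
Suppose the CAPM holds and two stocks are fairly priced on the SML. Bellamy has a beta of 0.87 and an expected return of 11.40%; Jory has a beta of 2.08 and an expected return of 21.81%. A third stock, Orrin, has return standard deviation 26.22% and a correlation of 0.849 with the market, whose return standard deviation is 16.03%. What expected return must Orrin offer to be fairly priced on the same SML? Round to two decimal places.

MRP = (21.81% − 11.40%) / (2.08 − 0.87) = 8.6033%
R_f = 11.40% − 0.87 × 8.6033% = 3.9151%
β_Orrin = ρ·σ_i/σ_m = 0.849 × 26.22 / 16.03 = 1.3887
E(R_Orrin) = R_f + β × MRP = 3.9151% + 1.3887 × 8.6033% = 15.86%

15.86%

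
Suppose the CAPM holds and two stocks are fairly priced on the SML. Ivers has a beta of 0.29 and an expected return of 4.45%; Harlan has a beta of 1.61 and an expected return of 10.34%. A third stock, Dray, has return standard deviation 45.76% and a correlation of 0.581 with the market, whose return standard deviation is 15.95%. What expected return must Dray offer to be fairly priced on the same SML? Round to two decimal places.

10.59%

MRP = (10.34% − 4.45%) / (1.61 − 0.29) = 4.4621%
R_f = 4.45% − 0.29 × 4.4621% = 3.1560%
β_Dray = ρ·σ_i/σ_m = 0.581 × 45.76 / 15.95 = 1.6669
E(R_Dray) = R_f + β × MRP = 3.1560% + 1.6669 × 4.4621% = 10.59%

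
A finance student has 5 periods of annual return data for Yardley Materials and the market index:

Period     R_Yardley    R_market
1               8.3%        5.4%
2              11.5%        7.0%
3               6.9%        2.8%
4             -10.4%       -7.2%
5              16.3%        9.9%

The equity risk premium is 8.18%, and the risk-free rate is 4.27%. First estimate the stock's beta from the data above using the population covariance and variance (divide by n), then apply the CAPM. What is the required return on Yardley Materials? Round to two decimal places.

16.85%

Mean R_i = (8.3 + 11.5 + 6.9 − 10.4 + 16.3) / 5 = 6.5200%
Mean R_m = (5.4 + 7.0 + 2.8 − 7.2 + 9.9) / 5 = 3.5800%
Σ(R_i − R̄_i)(R_m − R̄_m) = 264.1820  ⇒  Cov = 264.1820 / 5 = 52.8364
Σ(R_m − R̄_m)² = 171.7680  ⇒  Var(R_m) = 171.7680 / 5 = 34.3536
β = Cov / Var(R_m) = 52.8364 / 34.3536 = 1.5380
E(R) = R_f + β × MRP = 4.27% + 1.5380 × 8.18% = 16.85%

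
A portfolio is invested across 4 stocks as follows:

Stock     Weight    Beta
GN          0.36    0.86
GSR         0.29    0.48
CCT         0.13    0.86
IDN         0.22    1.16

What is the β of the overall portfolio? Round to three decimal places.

0.816

β_P = Σ w_i β_i = 0.36×0.86 + 0.29×0.48 + 0.13×0.86 + 0.22×1.16 = 0.8158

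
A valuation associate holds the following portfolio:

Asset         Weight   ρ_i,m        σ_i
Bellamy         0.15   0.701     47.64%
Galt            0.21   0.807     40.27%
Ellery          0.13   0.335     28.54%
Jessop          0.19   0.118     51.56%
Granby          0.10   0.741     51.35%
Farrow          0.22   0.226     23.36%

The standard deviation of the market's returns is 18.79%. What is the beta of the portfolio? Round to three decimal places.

1.022

β_Bellamy = 0.701 × 47.64% / 18.79% = 1.7773
β_Galt = 0.807 × 40.27% / 18.79% = 1.7295
β_Ellery = 0.335 × 28.54% / 18.79% = 0.5088
β_Jessop = 0.118 × 51.56% / 18.79% = 0.3238
β_Granby = 0.741 × 51.35% / 18.79% = 2.0250
β_Farrow = 0.226 × 23.36% / 18.79% = 0.2810
β_P = Σ w_i β_i = 0.15×1.7773 + 0.21×1.7295 + 0.13×0.5088 + 0.19×0.3238 + 0.10×2.0250 + 0.22×0.2810 = 1.0218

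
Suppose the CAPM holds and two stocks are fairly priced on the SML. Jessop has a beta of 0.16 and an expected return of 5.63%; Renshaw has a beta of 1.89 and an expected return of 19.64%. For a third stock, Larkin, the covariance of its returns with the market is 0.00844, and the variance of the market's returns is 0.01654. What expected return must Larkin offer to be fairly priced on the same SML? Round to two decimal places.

8.47%

MRP = (19.64% − 5.63%) / (1.89 − 0.16) = 8.0983%
R_f = 5.63% − 0.16 × 8.0983% = 4.3343%
β_Larkin = Cov / Var(R_m) = 0.00844 / 0.01654 = 0.5103
E(R_Larkin) = R_f + β × MRP = 4.3343% + 0.5103 × 8.0983% = 8.47%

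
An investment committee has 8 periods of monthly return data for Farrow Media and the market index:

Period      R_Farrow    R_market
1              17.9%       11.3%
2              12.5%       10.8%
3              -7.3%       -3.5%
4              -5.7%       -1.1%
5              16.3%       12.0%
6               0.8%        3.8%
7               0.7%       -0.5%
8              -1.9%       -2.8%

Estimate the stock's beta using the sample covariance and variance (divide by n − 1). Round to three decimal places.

1.436

Mean R_i = (17.9 + 12.5 − 7.3 − 5.7 + 16.3 + 0.8 + 0.7 − 1.9) / 8 = 4.1625%
Mean R_m = (11.3 + 10.8 − 3.5 − 1.1 + 12.0 + 3.8 − 0.5 − 2.8) / 8 = 3.7500%
Σ(R_i − R̄_i)(R_m − R̄_m) = 447.8250  ⇒  Cov = 447.8250 / 7 = 63.9750
Σ(R_m − R̄_m)² = 311.8200  ⇒  Var(R_m) = 311.8200 / 7 = 44.5457
β = Cov / Var(R_m) = 63.9750 / 44.5457 = 1.4362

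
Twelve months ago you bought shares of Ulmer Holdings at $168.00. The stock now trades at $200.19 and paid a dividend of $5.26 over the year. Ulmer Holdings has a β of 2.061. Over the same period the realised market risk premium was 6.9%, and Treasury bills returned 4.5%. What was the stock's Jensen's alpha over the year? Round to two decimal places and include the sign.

+3.57%

Realised HPR = (P1 + D1 − P0) / P0 = (200.19 + 5.26 − 168.00) / 168.00 = 37.45 / 168.00 = 22.2917%
CAPM required = R_f + β·MRP = 4.5% + 2.061 × 6.9% = 18.7209%
α = realised − required = 22.2917% − 18.7209% = +3.57%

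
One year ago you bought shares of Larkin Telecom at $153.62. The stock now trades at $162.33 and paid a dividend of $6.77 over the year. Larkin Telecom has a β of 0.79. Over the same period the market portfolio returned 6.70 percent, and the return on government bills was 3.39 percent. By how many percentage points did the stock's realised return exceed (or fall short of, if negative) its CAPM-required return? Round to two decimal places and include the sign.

+4.07%

Realised HPR = (P1 + D1 − P0) / P0 = (162.33 + 6.77 − 153.62) / 153.62 = 15.48 / 153.62 = 10.0768%
MRP = 6.70% − 3.39% = 3.31%
CAPM required = R_f + β·MRP = 3.39% + 0.79 × 3.31% = 6.0049%
α = realised − required = 10.0768% − 6.0049% = +4.07%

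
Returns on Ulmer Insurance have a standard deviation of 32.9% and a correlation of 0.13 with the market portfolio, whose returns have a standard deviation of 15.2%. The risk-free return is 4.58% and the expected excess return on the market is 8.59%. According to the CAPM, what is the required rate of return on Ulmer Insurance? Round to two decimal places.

β = ρ × σ_i / σ_m = 0.13 × 32.9% / 15.2% = 0.2814
E(R) = 4.58% + 0.2814 × 8.59% = 7.00%

7.00%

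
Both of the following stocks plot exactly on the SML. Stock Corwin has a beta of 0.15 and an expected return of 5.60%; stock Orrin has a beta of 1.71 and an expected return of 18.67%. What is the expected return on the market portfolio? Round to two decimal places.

12.72%

Both satisfy E(R) = R_f + β·MRP, so the slope of the SML is
MRP = (18.67% − 5.60%) / (1.71 − 0.15) = 13.07% / 1.56 = 8.3782%
R_f = E(R_Corwin) − β_Corwin·MRP = 5.60% − 0.15 × 8.3782% = 4.3433%
E(R_m) = R_f + MRP = 4.3433% + 8.3782% = 12.72%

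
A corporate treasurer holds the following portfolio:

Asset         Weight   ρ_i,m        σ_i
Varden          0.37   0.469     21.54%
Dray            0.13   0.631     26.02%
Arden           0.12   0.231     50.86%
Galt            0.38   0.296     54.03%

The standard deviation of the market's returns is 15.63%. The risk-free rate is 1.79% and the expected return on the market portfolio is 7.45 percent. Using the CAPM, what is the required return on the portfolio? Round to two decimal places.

β_Varden = 0.469 × 21.54% / 15.63% = 0.6463
β_Dray = 0.631 × 26.02% / 15.63% = 1.0505
β_Arden = 0.231 × 50.86% / 15.63% = 0.7517
β_Galt = 0.296 × 54.03% / 15.63% = 1.0232
β_P = Σ w_i β_i = 0.37×0.6463 + 0.13×1.0505 + 0.12×0.7517 + 0.38×1.0232 = 0.8547
MRP = 7.45% − 1.79% = 5.66%
E(R_P) = R_f + β_P × MRP = 1.79% + 0.8547 × 5.66% = 6.63%

6.63%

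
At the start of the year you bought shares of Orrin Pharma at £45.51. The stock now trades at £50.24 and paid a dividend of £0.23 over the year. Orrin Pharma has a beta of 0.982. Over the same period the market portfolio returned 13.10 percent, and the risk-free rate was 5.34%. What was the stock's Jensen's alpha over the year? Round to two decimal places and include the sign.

Realised HPR = (P1 + D1 − P0) / P0 = (50.24 + 0.23 − 45.51) / 45.51 = 4.96 / 45.51 = 10.8987%
MRP = 13.10% − 5.34% = 7.76%
CAPM required = R_f + β·MRP = 5.34% + 0.982 × 7.76% = 12.96032%
α = realised − required = 10.8987% − 12.96032% = -2.06%

-2.06%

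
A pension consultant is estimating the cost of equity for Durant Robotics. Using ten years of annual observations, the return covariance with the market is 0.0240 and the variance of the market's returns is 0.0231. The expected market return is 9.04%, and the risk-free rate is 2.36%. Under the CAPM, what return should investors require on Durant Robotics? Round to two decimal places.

9.30%

β = Cov(R_i, R_m) / Var(R_m) = 0.0240 / 0.0231 = 1.0390
MRP = 9.04% − 2.36% = 6.68%
E(R) = R_f + β × MRP = 2.36% + 1.0390 × 6.68% = 9.30%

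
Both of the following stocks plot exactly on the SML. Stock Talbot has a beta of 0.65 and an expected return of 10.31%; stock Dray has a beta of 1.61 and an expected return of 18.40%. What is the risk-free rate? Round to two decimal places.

Both satisfy E(R) = R_f + β·MRP, so the slope of the SML is
MRP = (18.40% − 10.31%) / (1.61 − 0.65) = 8.09% / 0.96 = 8.4271%
R_f = E(R_Talbot) − β_Talbot·MRP = 10.31% − 0.65 × 8.4271% = 4.8324%

4.83%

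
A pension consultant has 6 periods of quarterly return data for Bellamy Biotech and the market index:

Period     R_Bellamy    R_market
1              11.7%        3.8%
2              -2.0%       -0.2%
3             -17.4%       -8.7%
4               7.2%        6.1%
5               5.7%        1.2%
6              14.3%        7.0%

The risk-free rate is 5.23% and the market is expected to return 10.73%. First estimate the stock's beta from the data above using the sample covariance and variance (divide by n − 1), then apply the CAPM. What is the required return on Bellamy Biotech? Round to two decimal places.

Mean R_i = (11.7 − 2.0 − 17.4 + 7.2 + 5.7 + 14.3) / 6 = 3.2500%
Mean R_m = (3.8 − 0.2 − 8.7 + 6.1 + 1.2 + 7.0) / 6 = 1.5333%
Σ(R_i − R̄_i)(R_m − R̄_m) = 317.2000  ⇒  Cov = 317.2000 / 5 = 63.4400
Σ(R_m − R̄_m)² = 163.7133  ⇒  Var(R_m) = 163.7133 / 5 = 32.7427
β = Cov / Var(R_m) = 63.4400 / 32.7427 = 1.9375
MRP = 10.73% − 5.23% = 5.50%
E(R) = R_f + β × MRP = 5.23% + 1.9375 × 5.50% = 15.89%

15.89%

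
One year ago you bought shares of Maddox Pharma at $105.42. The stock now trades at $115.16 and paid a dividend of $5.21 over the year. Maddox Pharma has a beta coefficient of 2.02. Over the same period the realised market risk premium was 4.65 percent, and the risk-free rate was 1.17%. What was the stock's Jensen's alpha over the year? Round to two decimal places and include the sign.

+3.62%

Realised HPR = (P1 + D1 − P0) / P0 = (115.16 + 5.21 − 105.42) / 105.42 = 14.95 / 105.42 = 14.1814%
CAPM required = R_f + β·MRP = 1.17% + 2.02 × 4.65% = 10.5630%
α = realised − required = 14.1814% − 10.5630% = +3.62%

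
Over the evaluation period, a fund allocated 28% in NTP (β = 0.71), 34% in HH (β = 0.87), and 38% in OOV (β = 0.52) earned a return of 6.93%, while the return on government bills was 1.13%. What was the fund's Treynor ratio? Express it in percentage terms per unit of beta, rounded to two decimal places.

β_P = 0.28×0.71 + 0.34×0.87 + 0.38×0.52 = 0.6922
Treynor = (R_P − R_f) / β_P = (6.93% − 1.13%) / 0.6922 = 5.80% / 0.6922 = 8.38%

8.38%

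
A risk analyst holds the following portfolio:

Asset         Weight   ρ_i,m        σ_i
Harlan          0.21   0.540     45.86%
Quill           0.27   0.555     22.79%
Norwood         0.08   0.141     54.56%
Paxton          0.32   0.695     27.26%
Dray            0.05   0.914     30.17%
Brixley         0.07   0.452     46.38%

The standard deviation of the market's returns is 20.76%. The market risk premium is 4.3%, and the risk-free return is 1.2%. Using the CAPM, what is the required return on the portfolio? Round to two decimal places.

4.96%

β_Harlan = 0.540 × 45.86% / 20.76% = 1.1929
β_Quill = 0.555 × 22.79% / 20.76% = 0.6093
β_Norwood = 0.141 × 54.56% / 20.76% = 0.3706
β_Paxton = 0.695 × 27.26% / 20.76% = 0.9126
β_Dray = 0.914 × 30.17% / 20.76% = 1.3283
β_Brixley = 0.452 × 46.38% / 20.76% = 1.0098
β_P = Σ w_i β_i = 0.21×1.1929 + 0.27×0.6093 + 0.08×0.3706 + 0.32×0.9126 + 0.05×1.3283 + 0.07×1.0098 = 0.8738
E(R_P) = R_f + β_P × MRP = 1.2% + 0.8738 × 4.3% = 4.96%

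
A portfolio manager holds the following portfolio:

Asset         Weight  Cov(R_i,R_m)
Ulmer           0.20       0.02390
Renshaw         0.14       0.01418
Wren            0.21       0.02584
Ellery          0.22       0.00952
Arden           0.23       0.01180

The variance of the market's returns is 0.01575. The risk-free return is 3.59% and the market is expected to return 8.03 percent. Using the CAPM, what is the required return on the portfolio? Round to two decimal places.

8.38%

β_Ulmer = 0.02390 / 0.01575 = 1.5175
β_Renshaw = 0.01418 / 0.01575 = 0.9003
β_Wren = 0.02584 / 0.01575 = 1.6406
β_Ellery = 0.00952 / 0.01575 = 0.6044
β_Arden = 0.01180 / 0.01575 = 0.7492
β_P = Σ w_i β_i = 0.20×1.5175 + 0.14×0.9003 + 0.21×1.6406 + 0.22×0.6044 + 0.23×0.7492 = 1.0794
MRP = 8.03% − 3.59% = 4.44%
E(R_P) = R_f + β_P × MRP = 3.59% + 1.0794 × 4.44% = 8.38%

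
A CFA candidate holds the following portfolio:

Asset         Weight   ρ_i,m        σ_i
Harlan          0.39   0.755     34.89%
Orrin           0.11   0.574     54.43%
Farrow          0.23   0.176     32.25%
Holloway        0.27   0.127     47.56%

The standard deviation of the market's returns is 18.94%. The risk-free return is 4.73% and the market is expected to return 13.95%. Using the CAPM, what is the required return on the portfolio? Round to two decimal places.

β_Harlan = 0.755 × 34.89% / 18.94% = 1.3908
β_Orrin = 0.574 × 54.43% / 18.94% = 1.6496
β_Farrow = 0.176 × 32.25% / 18.94% = 0.2997
β_Holloway = 0.127 × 47.56% / 18.94% = 0.3189
β_P = Σ w_i β_i = 0.39×1.3908 + 0.11×1.6496 + 0.23×0.2997 + 0.27×0.3189 = 0.8789
MRP = 13.95% − 4.73% = 9.22%
E(R_P) = R_f + β_P × MRP = 4.73% + 0.8789 × 9.22% = 12.83%

12.83%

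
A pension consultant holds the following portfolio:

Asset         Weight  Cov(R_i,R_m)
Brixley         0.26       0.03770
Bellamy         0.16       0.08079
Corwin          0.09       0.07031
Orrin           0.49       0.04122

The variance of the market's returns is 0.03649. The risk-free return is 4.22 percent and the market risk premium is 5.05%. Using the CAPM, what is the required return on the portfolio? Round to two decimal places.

11.04%

β_Brixley = 0.03770 / 0.03649 = 1.0332
β_Bellamy = 0.08079 / 0.03649 = 2.2140
β_Corwin = 0.07031 / 0.03649 = 1.9268
β_Orrin = 0.04122 / 0.03649 = 1.1296
β_P = Σ w_i β_i = 0.26×1.0332 + 0.16×2.2140 + 0.09×1.9268 + 0.49×1.1296 = 1.3498
E(R_P) = R_f + β_P × MRP = 4.22% + 1.3498 × 5.05% = 11.04%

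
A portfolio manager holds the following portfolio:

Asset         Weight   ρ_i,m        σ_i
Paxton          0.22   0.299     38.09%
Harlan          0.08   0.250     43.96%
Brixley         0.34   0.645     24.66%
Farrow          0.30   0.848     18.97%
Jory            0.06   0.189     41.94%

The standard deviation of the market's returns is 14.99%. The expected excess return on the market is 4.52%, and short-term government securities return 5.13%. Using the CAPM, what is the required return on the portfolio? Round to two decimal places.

β_Paxton = 0.299 × 38.09% / 14.99% = 0.7598
β_Harlan = 0.250 × 43.96% / 14.99% = 0.7332
β_Brixley = 0.645 × 24.66% / 14.99% = 1.0611
β_Farrow = 0.848 × 18.97% / 14.99% = 1.0732
β_Jory = 0.189 × 41.94% / 14.99% = 0.5288
β_P = Σ w_i β_i = 0.22×0.7598 + 0.08×0.7332 + 0.34×1.0611 + 0.30×1.0732 + 0.06×0.5288 = 0.9403
E(R_P) = R_f + β_P × MRP = 5.13% + 0.9403 × 4.52% = 9.38%

9.38%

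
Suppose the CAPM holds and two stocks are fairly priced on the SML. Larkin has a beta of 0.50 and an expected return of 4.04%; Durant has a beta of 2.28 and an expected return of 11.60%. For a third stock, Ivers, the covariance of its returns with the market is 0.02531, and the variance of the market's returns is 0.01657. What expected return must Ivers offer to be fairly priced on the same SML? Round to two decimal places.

8.40%

MRP = (11.60% − 4.04%) / (2.28 − 0.50) = 4.2472%
R_f = 4.04% − 0.50 × 4.2472% = 1.9164%
β_Ivers = Cov / Var(R_m) = 0.02531 / 0.01657 = 1.5275
E(R_Ivers) = R_f + β × MRP = 1.9164% + 1.5275 × 4.2472% = 8.40%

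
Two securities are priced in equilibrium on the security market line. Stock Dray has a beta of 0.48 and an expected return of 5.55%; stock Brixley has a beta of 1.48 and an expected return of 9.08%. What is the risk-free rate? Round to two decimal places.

3.86%

Both satisfy E(R) = R_f + β·MRP, so the slope of the SML is
MRP = (9.08% − 5.55%) / (1.48 − 0.48) = 3.53% / 1.00 = 3.5300%
R_f = E(R_Dray) − β_Dray·MRP = 5.55% − 0.48 × 3.5300% = 3.8556%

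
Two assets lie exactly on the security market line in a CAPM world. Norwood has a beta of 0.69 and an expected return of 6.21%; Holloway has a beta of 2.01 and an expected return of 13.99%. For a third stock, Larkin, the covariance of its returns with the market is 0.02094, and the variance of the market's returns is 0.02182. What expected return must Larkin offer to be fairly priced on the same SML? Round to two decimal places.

MRP = (13.99% − 6.21%) / (2.01 − 0.69) = 5.8939%
R_f = 6.21% − 0.69 × 5.8939% = 2.1432%
β_Larkin = Cov / Var(R_m) = 0.02094 / 0.02182 = 0.9597
E(R_Larkin) = R_f + β × MRP = 2.1432% + 0.9597 × 5.8939% = 7.80%

7.80%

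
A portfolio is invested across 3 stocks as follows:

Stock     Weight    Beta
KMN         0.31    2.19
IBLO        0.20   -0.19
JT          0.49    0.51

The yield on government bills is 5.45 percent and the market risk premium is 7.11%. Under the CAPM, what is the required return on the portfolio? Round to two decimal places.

11.78%

β_P = Σ w_i β_i = 0.31×2.19 + 0.20×-0.19 + 0.49×0.51 = 0.8908
E(R_P) = R_f + β_P × MRP = 5.45% + 0.8908 × 7.11% = 11.78%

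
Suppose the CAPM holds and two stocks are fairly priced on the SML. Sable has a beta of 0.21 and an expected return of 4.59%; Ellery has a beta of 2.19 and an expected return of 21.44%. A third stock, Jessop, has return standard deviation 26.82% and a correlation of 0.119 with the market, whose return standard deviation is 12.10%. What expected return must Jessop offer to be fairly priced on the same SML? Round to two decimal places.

MRP = (21.44% − 4.59%) / (2.19 − 0.21) = 8.5101%
R_f = 4.59% − 0.21 × 8.5101% = 2.8029%
β_Jessop = ρ·σ_i/σ_m = 0.119 × 26.82 / 12.10 = 0.2638
E(R_Jessop) = R_f + β × MRP = 2.8029% + 0.2638 × 8.5101% = 5.05%

5.05%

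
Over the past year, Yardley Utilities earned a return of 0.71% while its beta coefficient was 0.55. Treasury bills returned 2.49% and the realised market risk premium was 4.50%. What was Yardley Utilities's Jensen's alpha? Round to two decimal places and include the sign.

-4.26%

CAPM benchmark = R_f + β(R_m − R_f) = 2.49% + 0.55 × 4.50% = 4.9650%
α = actual − benchmark = 0.71% − 4.9650% = -4.26%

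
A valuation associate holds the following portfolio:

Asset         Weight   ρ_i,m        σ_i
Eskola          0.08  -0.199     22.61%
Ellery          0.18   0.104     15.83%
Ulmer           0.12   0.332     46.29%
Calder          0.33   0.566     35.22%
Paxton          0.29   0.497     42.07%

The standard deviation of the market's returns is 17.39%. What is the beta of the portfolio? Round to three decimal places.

0.829

β_Eskola = -0.199 × 22.61% / 17.39% = -0.2587
β_Ellery = 0.104 × 15.83% / 17.39% = 0.0947
β_Ulmer = 0.332 × 46.29% / 17.39% = 0.8837
β_Calder = 0.566 × 35.22% / 17.39% = 1.1463
β_Paxton = 0.497 × 42.07% / 17.39% = 1.2023
β_P = Σ w_i β_i = 0.08×-0.2587 + 0.18×0.0947 + 0.12×0.8837 + 0.33×1.1463 + 0.29×1.2023 = 0.8293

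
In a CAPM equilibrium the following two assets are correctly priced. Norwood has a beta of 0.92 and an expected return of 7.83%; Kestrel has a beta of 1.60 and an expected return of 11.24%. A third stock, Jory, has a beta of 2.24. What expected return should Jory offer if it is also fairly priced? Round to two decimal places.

14.45%

MRP (SML slope) = (11.24% − 7.83%) / (1.60 − 0.92) = 3.41% / 0.68 = 5.0147%
R_f (intercept) = 7.83% − 0.92 × 5.0147% = 3.2165%
E(R_Jory) = R_f + β × MRP = 3.2165% + 2.24 × 5.0147% = 14.45%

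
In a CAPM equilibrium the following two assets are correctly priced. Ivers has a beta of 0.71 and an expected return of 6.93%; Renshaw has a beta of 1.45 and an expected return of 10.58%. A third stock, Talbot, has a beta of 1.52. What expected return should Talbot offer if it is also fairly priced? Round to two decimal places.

MRP (SML slope) = (10.58% − 6.93%) / (1.45 − 0.71) = 3.65% / 0.74 = 4.9324%
R_f (intercept) = 6.93% − 0.71 × 4.9324% = 3.4280%
E(R_Talbot) = R_f + β × MRP = 3.4280% + 1.52 × 4.9324% = 10.93%

10.93%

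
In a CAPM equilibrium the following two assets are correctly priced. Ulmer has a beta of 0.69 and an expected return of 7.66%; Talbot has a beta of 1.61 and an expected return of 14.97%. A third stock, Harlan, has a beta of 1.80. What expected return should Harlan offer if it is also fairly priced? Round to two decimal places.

MRP (SML slope) = (14.97% − 7.66%) / (1.61 − 0.69) = 7.31% / 0.92 = 7.9457%
R_f (intercept) = 7.66% − 0.69 × 7.9457% = 2.1775%
E(R_Harlan) = R_f + β × MRP = 2.1775% + 1.80 × 7.9457% = 16.48%

16.48%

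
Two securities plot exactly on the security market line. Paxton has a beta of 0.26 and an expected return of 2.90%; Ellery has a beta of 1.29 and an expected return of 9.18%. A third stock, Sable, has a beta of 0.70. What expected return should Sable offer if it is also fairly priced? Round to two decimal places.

5.58%

MRP (SML slope) = (9.18% − 2.90%) / (1.29 − 0.26) = 6.28% / 1.03 = 6.0971%
R_f (intercept) = 2.90% − 0.26 × 6.0971% = 1.3148%
E(R_Sable) = R_f + β × MRP = 1.3148% + 0.70 × 6.0971% = 5.58%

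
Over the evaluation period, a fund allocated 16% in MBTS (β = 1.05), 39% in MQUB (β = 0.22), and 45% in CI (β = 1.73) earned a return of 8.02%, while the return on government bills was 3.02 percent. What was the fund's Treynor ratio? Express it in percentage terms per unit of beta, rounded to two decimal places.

β_P = 0.16×1.05 + 0.39×0.22 + 0.45×1.73 = 1.0323
Treynor = (R_P − R_f) / β_P = (8.02% − 3.02%) / 1.0323 = 5.00% / 1.0323 = 4.84%

4.84%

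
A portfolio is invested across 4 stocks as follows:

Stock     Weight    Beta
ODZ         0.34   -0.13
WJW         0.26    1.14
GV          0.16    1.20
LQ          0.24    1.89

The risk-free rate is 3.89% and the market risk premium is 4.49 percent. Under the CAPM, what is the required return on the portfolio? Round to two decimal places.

β_P = Σ w_i β_i = 0.34×-0.13 + 0.26×1.14 + 0.16×1.20 + 0.24×1.89 = 0.8978
E(R_P) = R_f + β_P × MRP = 3.89% + 0.8978 × 4.49% = 7.92%

7.92%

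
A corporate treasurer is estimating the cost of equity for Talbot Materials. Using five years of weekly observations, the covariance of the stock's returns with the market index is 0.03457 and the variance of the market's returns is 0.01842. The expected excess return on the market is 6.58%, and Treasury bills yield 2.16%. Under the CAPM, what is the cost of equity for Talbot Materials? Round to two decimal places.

β = Cov(R_i, R_m) / Var(R_m) = 0.03457 / 0.01842 = 1.8768
E(R) = R_f + β × MRP = 2.16% + 1.8768 × 6.58% = 14.51%

14.51%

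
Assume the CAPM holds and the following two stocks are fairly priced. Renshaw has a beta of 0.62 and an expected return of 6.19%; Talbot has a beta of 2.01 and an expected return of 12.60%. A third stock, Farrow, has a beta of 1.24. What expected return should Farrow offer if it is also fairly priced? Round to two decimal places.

MRP (SML slope) = (12.60% − 6.19%) / (2.01 − 0.62) = 6.41% / 1.39 = 4.6115%
R_f (intercept) = 6.19% − 0.62 × 4.6115% = 3.3309%
E(R_Farrow) = R_f + β × MRP = 3.3309% + 1.24 × 4.6115% = 9.05%

9.05%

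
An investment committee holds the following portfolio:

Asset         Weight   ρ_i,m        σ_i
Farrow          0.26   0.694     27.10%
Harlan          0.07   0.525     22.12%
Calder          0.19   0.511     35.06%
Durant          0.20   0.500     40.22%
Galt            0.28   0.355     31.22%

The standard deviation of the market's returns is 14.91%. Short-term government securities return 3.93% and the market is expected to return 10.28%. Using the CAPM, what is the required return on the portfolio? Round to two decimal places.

β_Farrow = 0.694 × 27.10% / 14.91% = 1.2614
β_Harlan = 0.525 × 22.12% / 14.91% = 0.7789
β_Calder = 0.511 × 35.06% / 14.91% = 1.2016
β_Durant = 0.500 × 40.22% / 14.91% = 1.3488
β_Galt = 0.355 × 31.22% / 14.91% = 0.7433
β_P = Σ w_i β_i = 0.26×1.2614 + 0.07×0.7789 + 0.19×1.2016 + 0.20×1.3488 + 0.28×0.7433 = 1.0887
MRP = 10.28% − 3.93% = 6.35%
E(R_P) = R_f + β_P × MRP = 3.93% + 1.0887 × 6.35% = 10.84%

10.84%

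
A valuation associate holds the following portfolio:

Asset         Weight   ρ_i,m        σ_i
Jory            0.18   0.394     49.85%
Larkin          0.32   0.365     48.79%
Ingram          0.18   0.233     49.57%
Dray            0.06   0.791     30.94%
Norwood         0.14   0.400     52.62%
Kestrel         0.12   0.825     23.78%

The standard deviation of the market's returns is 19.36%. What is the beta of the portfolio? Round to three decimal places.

β_Jory = 0.394 × 49.85% / 19.36% = 1.0145
β_Larkin = 0.365 × 48.79% / 19.36% = 0.9199
β_Ingram = 0.233 × 49.57% / 19.36% = 0.5966
β_Dray = 0.791 × 30.94% / 19.36% = 1.2641
β_Norwood = 0.400 × 52.62% / 19.36% = 1.0872
β_Kestrel = 0.825 × 23.78% / 19.36% = 1.0134
β_P = Σ w_i β_i = 0.18×1.0145 + 0.32×0.9199 + 0.18×0.5966 + 0.06×1.2641 + 0.14×1.0872 + 0.12×1.0134 = 0.9340

0.934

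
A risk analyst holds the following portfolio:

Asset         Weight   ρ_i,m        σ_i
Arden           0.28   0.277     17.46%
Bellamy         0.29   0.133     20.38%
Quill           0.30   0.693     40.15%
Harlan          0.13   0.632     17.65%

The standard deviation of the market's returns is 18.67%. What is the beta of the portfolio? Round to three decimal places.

0.639

β_Arden = 0.277 × 17.46% / 18.67% = 0.2590
β_Bellamy = 0.133 × 20.38% / 18.67% = 0.1452
β_Quill = 0.693 × 40.15% / 18.67% = 1.4903
β_Harlan = 0.632 × 17.65% / 18.67% = 0.5975
β_P = Σ w_i β_i = 0.28×0.2590 + 0.29×0.1452 + 0.30×1.4903 + 0.13×0.5975 = 0.6394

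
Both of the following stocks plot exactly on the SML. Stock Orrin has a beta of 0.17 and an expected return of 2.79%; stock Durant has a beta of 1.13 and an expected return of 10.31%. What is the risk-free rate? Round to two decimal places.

Both satisfy E(R) = R_f + β·MRP, so the slope of the SML is
MRP = (10.31% − 2.79%) / (1.13 − 0.17) = 7.52% / 0.96 = 7.8333%
R_f = E(R_Orrin) − β_Orrin·MRP = 2.79% − 0.17 × 7.8333% = 1.4583%

1.46%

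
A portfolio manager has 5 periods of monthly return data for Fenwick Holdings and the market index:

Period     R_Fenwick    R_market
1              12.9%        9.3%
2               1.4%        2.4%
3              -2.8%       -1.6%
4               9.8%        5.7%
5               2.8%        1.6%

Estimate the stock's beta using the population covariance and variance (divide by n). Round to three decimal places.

Mean R_i = (12.9 + 1.4 − 2.8 + 9.8 + 2.8) / 5 = 4.8200%
Mean R_m = (9.3 + 2.4 − 1.6 + 5.7 + 1.6) / 5 = 3.4800%
Σ(R_i − R̄_i)(R_m − R̄_m) = 104.2820  ⇒  Cov = 104.2820 / 5 = 20.8564
Σ(R_m − R̄_m)² = 69.3080  ⇒  Var(R_m) = 69.3080 / 5 = 13.8616
β = Cov / Var(R_m) = 20.8564 / 13.8616 = 1.5046

1.505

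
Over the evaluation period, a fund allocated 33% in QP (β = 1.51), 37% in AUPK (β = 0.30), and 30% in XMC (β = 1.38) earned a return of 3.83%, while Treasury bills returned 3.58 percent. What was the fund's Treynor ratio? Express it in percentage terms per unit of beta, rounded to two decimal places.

β_P = 0.33×1.51 + 0.37×0.30 + 0.30×1.38 = 1.0233
Treynor = (R_P − R_f) / β_P = (3.83% − 3.58%) / 1.0233 = 0.25% / 1.0233 = 0.24%

0.24%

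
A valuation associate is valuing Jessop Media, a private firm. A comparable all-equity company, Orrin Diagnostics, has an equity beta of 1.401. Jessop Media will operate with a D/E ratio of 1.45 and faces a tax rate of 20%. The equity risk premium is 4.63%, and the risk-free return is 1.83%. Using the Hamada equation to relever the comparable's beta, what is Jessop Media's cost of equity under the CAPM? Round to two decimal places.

15.84%

β_L = β_U × [1 + (1 − t)(D/E)] = 1.401 × [1 + (1 − 0.20) × 1.45]
    = 1.401 × [1 + 0.80 × 1.45] = 1.401 × 2.1600 = 3.0262
E(R) = R_f + β_L × MRP = 1.83% + 3.0262 × 4.63% = 15.84%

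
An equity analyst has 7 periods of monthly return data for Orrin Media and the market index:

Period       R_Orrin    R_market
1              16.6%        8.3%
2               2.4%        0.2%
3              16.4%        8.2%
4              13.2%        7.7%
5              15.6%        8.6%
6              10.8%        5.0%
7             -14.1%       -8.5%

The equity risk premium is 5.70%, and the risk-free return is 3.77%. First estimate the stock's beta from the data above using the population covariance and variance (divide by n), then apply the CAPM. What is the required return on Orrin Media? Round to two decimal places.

Mean R_i = (16.6 + 2.4 + 16.4 + 13.2 + 15.6 + 10.8 − 14.1) / 7 = 8.7000%
Mean R_m = (8.3 + 0.2 + 8.2 + 7.7 + 8.6 + 5.0 − 8.5) / 7 = 4.2143%
Σ(R_i − R̄_i)(R_m − R̄_m) = 425.7400  ⇒  Cov = 425.7400 / 7 = 60.8200
Σ(R_m − R̄_m)² = 242.3486  ⇒  Var(R_m) = 242.3486 / 7 = 34.6212
β = Cov / Var(R_m) = 60.8200 / 34.6212 = 1.7567
E(R) = R_f + β × MRP = 3.77% + 1.7567 × 5.70% = 13.78%

13.78%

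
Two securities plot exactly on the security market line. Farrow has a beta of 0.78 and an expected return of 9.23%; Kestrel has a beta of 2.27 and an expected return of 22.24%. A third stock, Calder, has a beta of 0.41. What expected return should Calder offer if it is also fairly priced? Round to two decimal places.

6.00%

MRP (SML slope) = (22.24% − 9.23%) / (2.27 − 0.78) = 13.01% / 1.49 = 8.7315%
R_f (intercept) = 9.23% − 0.78 × 8.7315% = 2.4194%
E(R_Calder) = R_f + β × MRP = 2.4194% + 0.41 × 8.7315% = 6.00%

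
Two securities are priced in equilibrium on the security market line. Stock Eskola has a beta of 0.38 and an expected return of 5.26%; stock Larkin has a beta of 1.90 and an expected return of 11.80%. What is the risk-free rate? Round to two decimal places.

Both satisfy E(R) = R_f + β·MRP, so the slope of the SML is
MRP = (11.80% − 5.26%) / (1.90 − 0.38) = 6.54% / 1.52 = 4.3026%
R_f = E(R_Eskola) − β_Eskola·MRP = 5.26% − 0.38 × 4.3026% = 3.6250%

3.63%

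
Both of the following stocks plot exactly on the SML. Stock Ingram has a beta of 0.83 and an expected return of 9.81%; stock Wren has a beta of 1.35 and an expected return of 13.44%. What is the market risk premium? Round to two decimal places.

Both satisfy E(R) = R_f + β·MRP, so the slope of the SML is
MRP = (13.44% − 9.81%) / (1.35 − 0.83) = 3.63% / 0.52 = 6.9808%

6.98%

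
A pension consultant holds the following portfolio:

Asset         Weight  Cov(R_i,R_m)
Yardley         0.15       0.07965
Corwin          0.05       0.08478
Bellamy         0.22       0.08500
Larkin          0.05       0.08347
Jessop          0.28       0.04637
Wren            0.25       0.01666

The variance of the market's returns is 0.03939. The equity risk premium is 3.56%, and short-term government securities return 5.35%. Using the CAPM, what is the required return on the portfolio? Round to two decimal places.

β_Yardley = 0.07965 / 0.03939 = 2.0221
β_Corwin = 0.08478 / 0.03939 = 2.1523
β_Bellamy = 0.08500 / 0.03939 = 2.1579
β_Larkin = 0.08347 / 0.03939 = 2.1191
β_Jessop = 0.04637 / 0.03939 = 1.1772
β_Wren = 0.01666 / 0.03939 = 0.4229
β_P = Σ w_i β_i = 0.15×2.0221 + 0.05×2.1523 + 0.22×2.1579 + 0.05×2.1191 + 0.28×1.1772 + 0.25×0.4229 = 1.4270
E(R_P) = R_f + β_P × MRP = 5.35% + 1.4270 × 3.56% = 10.43%

10.43%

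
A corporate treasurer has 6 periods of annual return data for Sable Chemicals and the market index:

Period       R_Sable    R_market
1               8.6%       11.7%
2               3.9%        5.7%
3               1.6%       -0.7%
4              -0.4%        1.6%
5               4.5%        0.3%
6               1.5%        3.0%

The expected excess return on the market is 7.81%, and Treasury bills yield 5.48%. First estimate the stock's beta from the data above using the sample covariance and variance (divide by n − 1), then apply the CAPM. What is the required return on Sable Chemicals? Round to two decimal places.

Mean R_i = (8.6 + 3.9 + 1.6 − 0.4 + 4.5 + 1.5) / 6 = 3.2833%
Mean R_m = (11.7 + 5.7 − 0.7 + 1.6 + 0.3 + 3.0) / 6 = 3.6000%
Σ(R_i − R̄_i)(R_m − R̄_m) = 56.0200  ⇒  Cov = 56.0200 / 5 = 11.2040
Σ(R_m − R̄_m)² = 103.7600  ⇒  Var(R_m) = 103.7600 / 5 = 20.7520
β = Cov / Var(R_m) = 11.2040 / 20.7520 = 0.5399
E(R) = R_f + β × MRP = 5.48% + 0.5399 × 7.81% = 9.70%

9.70%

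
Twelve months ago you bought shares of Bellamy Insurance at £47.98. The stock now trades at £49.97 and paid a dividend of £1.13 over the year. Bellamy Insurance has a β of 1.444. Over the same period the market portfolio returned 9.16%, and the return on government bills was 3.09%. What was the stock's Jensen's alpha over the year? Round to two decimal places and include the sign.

Realised HPR = (P1 + D1 − P0) / P0 = (49.97 + 1.13 − 47.98) / 47.98 = 3.12 / 47.98 = 6.5027%
MRP = 9.16% − 3.09% = 6.07%
CAPM required = R_f + β·MRP = 3.09% + 1.444 × 6.07% = 11.85508%
α = realised − required = 6.5027% − 11.85508% = -5.35%

-5.35%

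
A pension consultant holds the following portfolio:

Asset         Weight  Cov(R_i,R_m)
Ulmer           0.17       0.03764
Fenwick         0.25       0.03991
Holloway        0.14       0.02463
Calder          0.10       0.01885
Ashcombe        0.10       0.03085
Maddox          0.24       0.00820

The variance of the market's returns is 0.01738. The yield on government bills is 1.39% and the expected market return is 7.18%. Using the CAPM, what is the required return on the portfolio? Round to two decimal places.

β_Ulmer = 0.03764 / 0.01738 = 2.1657
β_Fenwick = 0.03991 / 0.01738 = 2.2963
β_Holloway = 0.02463 / 0.01738 = 1.4171
β_Calder = 0.01885 / 0.01738 = 1.0846
β_Ashcombe = 0.03085 / 0.01738 = 1.7750
β_Maddox = 0.00820 / 0.01738 = 0.4718
β_P = Σ w_i β_i = 0.17×2.1657 + 0.25×2.2963 + 0.14×1.4171 + 0.10×1.0846 + 0.10×1.7750 + 0.24×0.4718 = 1.5398
MRP = 7.18% − 1.39% = 5.79%
E(R_P) = R_f + β_P × MRP = 1.39% + 1.5398 × 5.79% = 10.31%

10.31%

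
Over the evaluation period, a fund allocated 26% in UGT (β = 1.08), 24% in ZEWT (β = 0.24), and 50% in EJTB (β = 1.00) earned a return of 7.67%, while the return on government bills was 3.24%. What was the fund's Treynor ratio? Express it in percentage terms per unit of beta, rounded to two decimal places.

5.28%

β_P = 0.26×1.08 + 0.24×0.24 + 0.50×1.00 = 0.8384
Treynor = (R_P − R_f) / β_P = (7.67% − 3.24%) / 0.8384 = 4.43% / 0.8384 = 5.28%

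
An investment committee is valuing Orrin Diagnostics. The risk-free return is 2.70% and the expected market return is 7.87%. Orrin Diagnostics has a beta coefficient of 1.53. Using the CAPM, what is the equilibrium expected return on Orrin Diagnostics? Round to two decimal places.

10.61%

Market risk premium = E(R_m) − R_f = 7.87% − 2.70% = 5.17%
E(R) = R_f + β × MRP = 2.70% + 1.53 × 5.17% = 10.61%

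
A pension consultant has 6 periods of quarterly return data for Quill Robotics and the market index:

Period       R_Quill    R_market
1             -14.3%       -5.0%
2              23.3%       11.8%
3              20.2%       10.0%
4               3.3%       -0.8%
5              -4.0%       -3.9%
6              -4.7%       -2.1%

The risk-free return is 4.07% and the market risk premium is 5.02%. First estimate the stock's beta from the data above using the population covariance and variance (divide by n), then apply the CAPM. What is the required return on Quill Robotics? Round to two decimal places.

14.03%

Mean R_i = (-14.3 + 23.3 + 20.2 + 3.3 − 4.0 − 4.7) / 6 = 3.9667%
Mean R_m = (-5.0 + 11.8 + 10.0 − 0.8 − 3.9 − 2.1) / 6 = 1.6667%
Σ(R_i − R̄_i)(R_m − R̄_m) = 531.6033  ⇒  Cov = 531.6033 / 6 = 88.6006
Σ(R_m − R̄_m)² = 267.8333  ⇒  Var(R_m) = 267.8333 / 6 = 44.6389
β = Cov / Var(R_m) = 88.6006 / 44.6389 = 1.9848
E(R) = R_f + β × MRP = 4.07% + 1.9848 × 5.02% = 14.03%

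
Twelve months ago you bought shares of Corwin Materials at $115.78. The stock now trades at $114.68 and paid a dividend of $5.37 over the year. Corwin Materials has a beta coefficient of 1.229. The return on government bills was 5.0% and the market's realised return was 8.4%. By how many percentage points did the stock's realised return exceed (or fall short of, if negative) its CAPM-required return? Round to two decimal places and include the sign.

Realised HPR = (P1 + D1 − P0) / P0 = (114.68 + 5.37 − 115.78) / 115.78 = 4.27 / 115.78 = 3.6880%
MRP = 8.4% − 5.0% = 3.40%
CAPM required = R_f + β·MRP = 5.0% + 1.229 × 3.4% = 9.1786%
α = realised − required = 3.6880% − 9.1786% = -5.49%

-5.49%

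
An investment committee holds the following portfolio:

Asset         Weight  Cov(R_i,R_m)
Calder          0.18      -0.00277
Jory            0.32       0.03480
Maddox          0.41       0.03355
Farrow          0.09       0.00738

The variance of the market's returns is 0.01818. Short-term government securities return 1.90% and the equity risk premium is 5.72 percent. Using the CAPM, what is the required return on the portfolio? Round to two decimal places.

β_Calder = -0.00277 / 0.01818 = -0.1524
β_Jory = 0.03480 / 0.01818 = 1.9142
β_Maddox = 0.03355 / 0.01818 = 1.8454
β_Farrow = 0.00738 / 0.01818 = 0.4059
β_P = Σ w_i β_i = 0.18×-0.1524 + 0.32×1.9142 + 0.41×1.8454 + 0.09×0.4059 = 1.3783
E(R_P) = R_f + β_P × MRP = 1.90% + 1.3783 × 5.72% = 9.78%

9.78%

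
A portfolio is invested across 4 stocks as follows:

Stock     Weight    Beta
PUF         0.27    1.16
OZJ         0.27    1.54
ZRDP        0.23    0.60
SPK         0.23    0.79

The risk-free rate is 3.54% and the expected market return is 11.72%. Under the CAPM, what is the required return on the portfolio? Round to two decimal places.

β_P = Σ w_i β_i = 0.27×1.16 + 0.27×1.54 + 0.23×0.60 + 0.23×0.79 = 1.0487
MRP = 11.72% − 3.54% = 8.18%
E(R_P) = R_f + β_P × MRP = 3.54% + 1.0487 × 8.18% = 12.12%

12.12%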